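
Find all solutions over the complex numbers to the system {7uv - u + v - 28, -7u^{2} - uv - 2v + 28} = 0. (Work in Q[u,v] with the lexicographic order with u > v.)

{(-2, -2), (sqrt(1339)/49 + 45/49, 53/7 - sqrt(1339)/7), (45/49 - sqrt(1339)/49, sqrt(1339)/7 + 53/7)}

Compute a lex Gröbner basis by Buchberger's algorithm.
f_1 = 7uv - u + v - 28, LT = uv.
f_2 = -7u^{2} - uv - 2v + 28, LT = u^{2}.

S(f_1,f_2): lcm = u^{2}v. S = -\tfrac{1}{7}u^{2} - \tfrac{1}{7}uv^{2} + \tfrac{1}{7}uv - 4u - \tfrac{2}{7}v^{2} + 4v.
  leading term u^{2}: subtract (\tfrac{1}{49})·f_2 from -\tfrac{1}{7}u^{2} - \tfrac{1}{7}uv^{2} + \tfrac{1}{7}uv - 4u - \tfrac{2}{7}v^{2} + 4v → -\tfrac{1}{7}uv^{2} + \tfrac{8}{49}uv - 4u - \tfrac{2}{7}v^{2} + \tfrac{198}{49}v - \tfrac{4}{7}
  leading term uv^{2}: subtract (-\tfrac{1}{49}v)·f_1 from -\tfrac{1}{7}uv^{2} + \tfrac{8}{49}uv - 4u - \tfrac{2}{7}v^{2} + \tfrac{198}{49}v - \tfrac{4}{7} → \tfrac{1}{7}uv - 4u - \tfrac{13}{49}v^{2} + \tfrac{170}{49}v - \tfrac{4}{7}
  leading term uv: subtract (\tfrac{1}{49})·f_1 from \tfrac{1}{7}uv - 4u - \tfrac{13}{49}v^{2} + \tfrac{170}{49}v - \tfrac{4}{7} → -\tfrac{195}{49}u - \tfrac{13}{49}v^{2} + \tfrac{169}{49}v
  leading term u: no divisor's leading term divides it; move -\tfrac{195}{49}u to the remainder.
  leading term v^{2}: no divisor's leading term divides it; move -\tfrac{13}{49}v^{2} to the remainder.
  leading term v: no divisor's leading term divides it; move \tfrac{169}{49}v to the remainder.
  remainder -\tfrac{195}{49}u - \tfrac{13}{49}v^{2} + \tfrac{169}{49}v ≠ 0; add h_3 = -\tfrac{195}{49}u - \tfrac{13}{49}v^{2} + \tfrac{169}{49}v to the basis.

S(f_1,h_3): lcm = uv. S = -\tfrac{1}{7}u - \tfrac{1}{15}v^{3} + \tfrac{13}{15}v^{2} + \tfrac{1}{7}v - 4.
  leading term u: subtract (\tfrac{7}{195})·h_3 from -\tfrac{1}{7}u - \tfrac{1}{15}v^{3} + \tfrac{13}{15}v^{2} + \tfrac{1}{7}v - 4 → -\tfrac{1}{15}v^{3} + \tfrac{92}{105}v^{2} + \tfrac{2}{105}v - 4
  leading term v^{3}: no divisor's leading term divides it; move -\tfrac{1}{15}v^{3} to the remainder.
  leading term v^{2}: no divisor's leading term divides it; move \tfrac{92}{105}v^{2} to the remainder.
  leading term v: no divisor's leading term divides it; move \tfrac{2}{105}v to the remainder.
  leading term 1: no divisor's leading term divides it; move -4 to the remainder.
  remainder -\tfrac{1}{15}v^{3} + \tfrac{92}{105}v^{2} + \tfrac{2}{105}v - 4 ≠ 0; add h_4 = -\tfrac{1}{15}v^{3} + \tfrac{92}{105}v^{2} + \tfrac{2}{105}v - 4 to the basis.

The other S-polynomials (S(f_2,h_3), S(f_1,h_4), S(f_2,h_4), S(h_3,h_4)) all reduce to 0 modulo the current basis, so we have a Gröbner basis.
Inter-reduce: drop elements whose leading term is divisible by another's, tail-reduce, and make monic.
Reduced Gröbner basis: {u + \tfrac{1}{15}v^{2} - \tfrac{13}{15}v, v^{3} - \tfrac{92}{7}v^{2} - \tfrac{2}{7}v + 60}.

From the last basis element, v^{3} - \tfrac{92}{7}v^{2} - \tfrac{2}{7}v + 60 = 0, so v takes values in {-2, 53/7 - sqrt(1339)/7, sqrt(1339)/7 + 53/7}. Each choice, substituted upward through the basis, yields the corresponding point(s) of the solution set.
  v = -2: the earlier basis element becomes u + 2 = 0, giving u = -2 — point (-2, -2).
  v = 53/7 - sqrt(1339)/7: the earlier basis element becomes u - 45/49 - sqrt(1339)/49 = 0, giving u = sqrt(1339)/49 + 45/49 — point (sqrt(1339)/49 + 45/49, 53/7 - sqrt(1339)/7).
  v = sqrt(1339)/7 + 53/7: the earlier basis element becomes u - 45/49 + sqrt(1339)/49 = 0, giving u = 45/49 - sqrt(1339)/49 — point (45/49 - sqrt(1339)/49, sqrt(1339)/7 + 53/7).
Substituting each solution back into the original system confirms all equations vanish.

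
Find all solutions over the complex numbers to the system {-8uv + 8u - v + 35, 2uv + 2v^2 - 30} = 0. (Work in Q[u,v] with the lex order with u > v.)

Compute a lex Gröbner basis by Buchberger's algorithm.
f_1 = -8uv + 8u - v + 35, LT = uv.
f_2 = 2uv + 2v^2 - 30, LT = uv.

S(f_1,f_2): lcm = uv. S = -u - v^2 + 1/8v + 85/8.
  leading term u: no divisor's leading term divides it; move -u to the remainder.
  leading term v^2: no divisor's leading term divides it; move -v^2 to the remainder.
  leading term v: no divisor's leading term divides it; move 1/8v to the remainder.
  leading term 1: no divisor's leading term divides it; move 85/8 to the remainder.
  remainder -u - v^2 + 1/8v + 85/8 ≠ 0; add h_3 = -u - v^2 + 1/8v + 85/8 to the basis.

S(f_1,h_3): lcm = uv. S = -u - v^3 + 1/8v^2 + 43/4v - 35/8.
  leading term u: subtract (1)·h_3 from -u - v^3 + 1/8v^2 + 43/4v - 35/8 → -v^3 + 9/8v^2 + 85/8v - 15
  leading term v^3: no divisor's leading term divides it; move -v^3 to the remainder.
  leading term v^2: no divisor's leading term divides it; move 9/8v^2 to the remainder.
  leading term v: no divisor's leading term divides it; move 85/8v to the remainder.
  leading term 1: no divisor's leading term divides it; move -15 to the remainder.
  remainder -v^3 + 9/8v^2 + 85/8v - 15 ≠ 0; add h_4 = -v^3 + 9/8v^2 + 85/8v - 15 to the basis.

S(f_2,h_3): lcm = uv. S = -v^3 + 9/8v^2 + 85/8v - 15.
  leading term v^3: subtract (1)·h_4 from -v^3 + 9/8v^2 + 85/8v - 15 → 0
  remainder 0.

S(f_1,h_4): lcm = uv^3. S = 1/8uv^2 + 85/8uv - 15u + 1/8v^3 - 35/8v^2.
  leading term uv^2: subtract (-1/64v)·f_1 from 1/8uv^2 + 85/8uv - 15u + 1/8v^3 - 35/8v^2 → 43/4uv - 15u + 1/8v^3 - 281/64v^2 + 35/64v
  leading term uv: subtract (-43/32)·f_1 from 43/4uv - 15u + 1/8v^3 - 281/64v^2 + 35/64v → -17/4u + 1/8v^3 - 281/64v^2 - 51/64v + 1505/32
  leading term u: subtract (17/4)·h_3 from -17/4u + 1/8v^3 - 281/64v^2 - 51/64v + 1505/32 → 1/8v^3 - 9/64v^2 - 85/64v + 15/8
  leading term v^3: subtract (-1/8)·h_4 from 1/8v^3 - 9/64v^2 - 85/64v + 15/8 → 0
  remainder 0.

S(f_2,h_4): lcm = uv^3. S = 9/8uv^2 + 85/8uv - 15u + v^4 - 15v^2.
  leading term uv^2: subtract (-9/64v)·f_1 from 9/8uv^2 + 85/8uv - 15u + v^4 - 15v^2 → 47/4uv - 15u + v^4 - 969/64v^2 + 315/64v
  leading term uv: subtract (-47/32)·f_1 from 47/4uv - 15u + v^4 - 969/64v^2 + 315/64v → -13/4u + v^4 - 969/64v^2 + 221/64v + 1645/32
  leading term u: subtract (13/4)·h_3 from -13/4u + v^4 - 969/64v^2 + 221/64v + 1645/32 → v^4 - 761/64v^2 + 195/64v + 135/8
  leading term v^4: subtract (-v)·h_4 from v^4 - 761/64v^2 + 195/64v + 135/8 → 9/8v^3 - 81/64v^2 - 765/64v + 135/8
  leading term v^3: subtract (-9/8)·h_4 from 9/8v^3 - 81/64v^2 - 765/64v + 135/8 → 0
  remainder 0.

S(h_3,h_4): leading monomials are coprime, so the S-polynomial reduces to 0 (Buchberger's first criterion).
Every S-polynomial of the final basis reduces to 0, so we have a Gröbner basis.
Inter-reduce: drop elements whose leading term is divisible by another's, tail-reduce, and make monic.
Reduced Gröbner basis: {u + v^2 - 1/8v - 85/8, v^3 - 9/8v^2 - 85/8v + 15}.

Since the basis is lex-ordered, v^3 - 9/8v^2 - 85/8v + 15 is univariate in v. Its roots are {3, -15/16 + sqrt(1505)/16, -sqrt(1505)/16 - 15/16}. Back-substituting each root into the other basis elements fixes the other coordinates.
  v = 3: the earlier basis element becomes u - 2 = 0, giving u = 2 — point (2, 3).
  v = -15/16 + sqrt(1505)/16: the earlier basis element becomes u - sqrt(1505)/8 - 15/4 = 0, giving u = 15/4 + sqrt(1505)/8 — point (15/4 + sqrt(1505)/8, -15/16 + sqrt(1505)/16).
  v = -sqrt(1505)/16 - 15/16: the earlier basis element becomes u - 15/4 + sqrt(1505)/8 = 0, giving u = 15/4 - sqrt(1505)/8 — point (15/4 - sqrt(1505)/8, -sqrt(1505)/16 - 15/16).

{(2, 3), (15/4 + sqrt(1505)/8, -15/16 + sqrt(1505)/16), (15/4 - sqrt(1505)/8, -sqrt(1505)/16 - 15/16)}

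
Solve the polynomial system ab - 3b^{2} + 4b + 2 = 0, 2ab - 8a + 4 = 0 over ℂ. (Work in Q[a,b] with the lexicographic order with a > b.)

Compute a lex Gröbner basis by Buchberger's algorithm.
f_1 = ab - 3b^{2} + 4b + 2, LT = ab.
f_2 = 2ab - 8a + 4, LT = ab.

S(f_1,f_2): lcm = ab. S = 4a - 3b^{2} + 4b.
  reduce S modulo (f_1, f_2):
  remainder 4a - 3b^{2} + 4b ≠ 0; add h_3 = 4a - 3b^{2} + 4b to the basis.

S(f_1,h_3): lcm = ab. S = \tfrac{3}{4}b^{3} - 4b^{2} + 4b + 2.
  reduce S modulo (f_1, f_2, h_3):
  remainder \tfrac{3}{4}b^{3} - 4b^{2} + 4b + 2 ≠ 0; add h_4 = \tfrac{3}{4}b^{3} - 4b^{2} + 4b + 2 to the basis.

The other S-polynomials (S(f_2,h_3), S(f_1,h_4), S(f_2,h_4), S(h_3,h_4)) all reduce to 0 modulo the current basis, so we have a Gröbner basis.
Inter-reduce: drop elements whose leading term is divisible by another's, tail-reduce, and make monic.
Reduced Gröbner basis: {a - \tfrac{3}{4}b^{2} + b, b^{3} - \tfrac{16}{3}b^{2} + \tfrac{16}{3}b + \tfrac{8}{3}}.

A lex Gröbner basis eliminates variables successively. Here b^{3} - \tfrac{16}{3}b^{2} + \tfrac{16}{3}b + \tfrac{8}{3} depends only on b, with roots {2, 5/3 - sqrt(37)/3, 5/3 + sqrt(37)/3}; lifting each root through the earlier basis elements recovers the full solutions.
  b = 2: the earlier basis element becomes a - 1 = 0, giving a = 1 — point (1, 2).
  b = 5/3 - sqrt(37)/3: the earlier basis element becomes a - 7/2 + sqrt(37)/2 = 0, giving a = 7/2 - sqrt(37)/2 — point (7/2 - sqrt(37)/2, 5/3 - sqrt(37)/3).
  b = 5/3 + sqrt(37)/3: the earlier basis element becomes a - 7/2 - sqrt(37)/2 = 0, giving a = sqrt(37)/2 + 7/2 — point (sqrt(37)/2 + 7/2, 5/3 + sqrt(37)/3).
This is the nonlinear analogue of row-reducing a linear system.

{(1, 2), (7/2 - sqrt(37)/2, 5/3 - sqrt(37)/3), (sqrt(37)/2 + 7/2, 5/3 + sqrt(37)/3)}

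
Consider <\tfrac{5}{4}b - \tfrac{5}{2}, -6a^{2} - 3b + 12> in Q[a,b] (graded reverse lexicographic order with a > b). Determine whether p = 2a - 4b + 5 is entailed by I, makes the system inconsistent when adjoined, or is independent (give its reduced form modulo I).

First compute the reduced Gröbner basis of I by Buchberger's algorithm.
f_1 = \tfrac{5}{4}b - \tfrac{5}{2}, LT = b.
f_2 = -6a^{2} - 3b + 12, LT = a^{2}.

The S-polynomials (S(f_1,f_2)) all reduce to 0 modulo the current basis, so we have a Gröbner basis.
Inter-reduce: drop elements whose leading term is divisible by another's, tail-reduce, and make monic.
Reduced Gröbner basis: {a^{2} - 1, b - 2}.
Label its elements g_1 = a^{2} - 1, g_2 = b - 2.

Reduce p = 2a - 4b + 5 modulo G:
  leading term a: no divisor's leading term divides it; move 2a to the remainder.
  leading term b: subtract (-4)·g_2 from -4b + 5 → -3
  leading term 1: no divisor's leading term divides it; move -3 to the remainder.
  normal form = 2a - 3.
The normal form is nonzero, so p ∉ I. Since p minus its normal form lies in I, I + (p) = I + (r) where r = 2a - 3; decide whether this ideal is the whole ring.
Run Buchberger on G together with r (pairs among the g_i already reduce to 0 since G is a Gröbner basis):
g_1 = a^{2} - 1, LT = a^{2}.
g_2 = b - 2, LT = b.
r = 2a - 3, LT = a.

S(g_1,r): lcm = a^{2}. S = \tfrac{3}{2}a - 1.
  reduce S modulo (g_1, g_2, r):
  remainder \tfrac{5}{4} ≠ 0; add m_4 = \tfrac{5}{4} to the basis.

The other S-polynomials (S(g_1,g_2), S(g_2,r), S(g_1,m_4), S(g_2,m_4), S(r,m_4)) all reduce to 0 modulo the current basis, so we have a Gröbner basis.
Inter-reduce: drop elements whose leading term is divisible by another's, tail-reduce, and make monic.
Reduced Gröbner basis: {1}.
The reduced Gröbner basis of I + (p) is {1}: the ideal is the whole ring, so the enlarged system has no common solution — adjoining p is inconsistent.

Adjoining 2a - 4b + 5 makes the ideal the whole ring: the system is inconsistent.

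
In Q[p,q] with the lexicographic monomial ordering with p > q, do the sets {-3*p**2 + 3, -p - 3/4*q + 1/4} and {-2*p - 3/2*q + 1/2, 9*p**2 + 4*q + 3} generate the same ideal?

No, the ideals differ.

Equality of ideals is decidable: compute both reduced Gröbner bases (unique for the ordering) and check whether they agree.
Buchberger on the first generating set:
f_1 = -3*p**2 + 3, LT = p**2.
f_2 = -p - 3/4*q + 1/4, LT = p.

S(f_1,f_2): lcm = p**2. S = -3/4*p*q + 1/4*p - 1.
  leading term p*q: subtract (3/4*q)·f_2 from -3/4*p*q + 1/4*p - 1 → 1/4*p + 9/16*q**2 - 3/16*q - 1
  leading term p: subtract (-1/4)·f_2 from 1/4*p + 9/16*q**2 - 3/16*q - 1 → 9/16*q**2 - 3/8*q - 15/16
  leading term q**2: no divisor's leading term divides it; move 9/16*q**2 to the remainder.
  leading term q: no divisor's leading term divides it; move -3/8*q to the remainder.
  leading term 1: no divisor's leading term divides it; move -15/16 to the remainder.
  remainder 9/16*q**2 - 3/8*q - 15/16 ≠ 0; add g_3 = 9/16*q**2 - 3/8*q - 15/16 to the basis.

The other S-polynomials (S(f_1,g_3), S(f_2,g_3)) all reduce to 0 modulo the current basis, so we have a Gröbner basis.
Inter-reduce: drop elements whose leading term is divisible by another's, tail-reduce, and make monic.
Reduced Gröbner basis: {p + 3/4*q - 1/4, q**2 - 2/3*q - 5/3}.

Buchberger on the second generating set:
h_1 = -2*p - 3/2*q + 1/2, LT = p.
h_2 = 9*p**2 + 4*q + 3, LT = p**2.

S(h_1,h_2): lcm = p**2. S = 3/4*p*q - 1/4*p - 4/9*q - 1/3.
  leading term p*q: subtract (-3/8*q)·h_1 from 3/4*p*q - 1/4*p - 4/9*q - 1/3 → -1/4*p - 9/16*q**2 - 37/144*q - 1/3
  leading term p: subtract (1/8)·h_1 from -1/4*p - 9/16*q**2 - 37/144*q - 1/3 → -9/16*q**2 - 5/72*q - 19/48
  leading term q**2: no divisor's leading term divides it; move -9/16*q**2 to the remainder.
  leading term q: no divisor's leading term divides it; move -5/72*q to the remainder.
  leading term 1: no divisor's leading term divides it; move -19/48 to the remainder.
  remainder -9/16*q**2 - 5/72*q - 19/48 ≠ 0; add k_3 = -9/16*q**2 - 5/72*q - 19/48 to the basis.

The other S-polynomials (S(h_1,k_3), S(h_2,k_3)) all reduce to 0 modulo the current basis, so we have a Gröbner basis.
Inter-reduce: drop elements whose leading term is divisible by another's, tail-reduce, and make monic.
Reduced Gröbner basis: {p + 3/4*q - 1/4, q**2 + 10/81*q + 19/27}.

These differ, so the ideals are not equal.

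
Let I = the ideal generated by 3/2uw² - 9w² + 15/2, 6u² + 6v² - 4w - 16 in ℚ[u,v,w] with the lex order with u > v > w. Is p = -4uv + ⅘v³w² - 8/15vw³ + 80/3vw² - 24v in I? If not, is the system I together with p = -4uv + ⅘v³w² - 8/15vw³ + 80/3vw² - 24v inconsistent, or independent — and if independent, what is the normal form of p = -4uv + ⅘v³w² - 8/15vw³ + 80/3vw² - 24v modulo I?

-4uv + ⅘v³w² - 8/15vw³ + 80/3vw² - 24v lies in I (it reduces to 0).

First compute the reduced Gröbner basis of I by Buchberger's algorithm.
f_1 = 3/2uw² - 9w² + 15/2, LT = uw².
f_2 = 6u² + 6v² - 4w - 16, LT = u².

S(f_1,f_2): lcm = u²w². S = -6uw² + 5u - v²w² + ⅔w³ + 8/3w².
  leading term uw²: subtract (-4)·f_1 from -6uw² + 5u - v²w² + ⅔w³ + 8/3w² → 5u - v²w² + ⅔w³ - 100/3w² + 30
  leading term u: no divisor's leading term divides it; move 5u to the remainder.
  leading term v²w²: no divisor's leading term divides it; move -v²w² to the remainder.
  leading term w³: no divisor's leading term divides it; move ⅔w³ to the remainder.
  leading term w²: no divisor's leading term divides it; move -100/3w² to the remainder.
  leading term 1: no divisor's leading term divides it; move 30 to the remainder.
  remainder 5u - v²w² + ⅔w³ - 100/3w² + 30 ≠ 0; add h_3 = 5u - v²w² + ⅔w³ - 100/3w² + 30 to the basis.

S(f_1,h_3): lcm = uw². S = ⅕v²w⁴ - 2/15w⁵ + 20/3w⁴ - 12w² + 5.
  leading term v²w⁴: no divisor's leading term divides it; move ⅕v²w⁴ to the remainder.
  leading term w⁵: no divisor's leading term divides it; move -2/15w⁵ to the remainder.
  leading term w⁴: no divisor's leading term divides it; move 20/3w⁴ to the remainder.
  leading term w²: no divisor's leading term divides it; move -12w² to the remainder.
  leading term 1: no divisor's leading term divides it; move 5 to the remainder.
  remainder ⅕v²w⁴ - 2/15w⁵ + 20/3w⁴ - 12w² + 5 ≠ 0; add h_4 = ⅕v²w⁴ - 2/15w⁵ + 20/3w⁴ - 12w² + 5 to the basis.

The other S-polynomials (S(f_2,h_3), S(f_1,h_4), S(f_2,h_4), S(h_3,h_4)) all reduce to 0 modulo the current basis, so we have a Gröbner basis.
Inter-reduce: drop elements whose leading term is divisible by another's, tail-reduce, and make monic.
Reduced Gröbner basis: {u - ⅕v²w² + 2/15w³ - 20/3w² + 6, v²w⁴ - ⅔w⁵ + 100/3w⁴ - 60w² + 25}.
Label its elements g_1 = u - ⅕v²w² + 2/15w³ - 20/3w² + 6, g_2 = v²w⁴ - ⅔w⁵ + 100/3w⁴ - 60w² + 25.

Reduce p = -4uv + ⅘v³w² - 8/15vw³ + 80/3vw² - 24v modulo G:
  leading term uv: subtract (-4v)·g_1 from -4uv + ⅘v³w² - 8/15vw³ + 80/3vw² - 24v → 0
  normal form = 0.
Since the normal form is 0, p ∈ I.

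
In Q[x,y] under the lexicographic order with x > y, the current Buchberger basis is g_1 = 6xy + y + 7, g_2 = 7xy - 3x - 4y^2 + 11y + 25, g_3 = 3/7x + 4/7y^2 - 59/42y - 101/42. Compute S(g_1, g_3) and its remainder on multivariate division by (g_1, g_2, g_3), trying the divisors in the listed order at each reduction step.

S(g_1, g_3) = -4/3y^3 + 59/18y^2 + 52/9y + 7/6; remainder on division = -4/3y^3 + 59/18y^2 + 52/9y + 7/6.

lcm(LM(g_1), LM(g_3)) = xy.
S = (lcm/LT(g_1))·g_1 − (lcm/LT(g_3))·g_3 = -4/3y^3 + 59/18y^2 + 52/9y + 7/6.
Reduce S modulo (g_1, g_2, g_3) in that order:
  leading term y^3: no divisor's leading term divides it; move -4/3y^3 to the remainder.
  leading term y^2: no divisor's leading term divides it; move 59/18y^2 to the remainder.
  leading term y: no divisor's leading term divides it; move 52/9y to the remainder.
  leading term 1: no divisor's leading term divides it; move 7/6 to the remainder.
The remainder -4/3y^3 + 59/18y^2 + 52/9y + 7/6 is nonzero, so it would be added as the next basis element.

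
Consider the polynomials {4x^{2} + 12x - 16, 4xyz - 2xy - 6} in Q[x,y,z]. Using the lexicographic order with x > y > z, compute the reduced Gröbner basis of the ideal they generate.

G = {x - \tfrac{8}{3}yz + \tfrac{4}{3}y + 3, y^{2}z^{2} - y^{2}z + \tfrac{1}{4}y^{2} - \tfrac{9}{8}yz + \tfrac{9}{16}y - \tfrac{9}{16}}

f_1 = 4x^{2} + 12x - 16, LT = x^{2}.
f_2 = 4xyz - 2xy - 6, LT = xyz.

S(f_1,f_2): lcm = x^{2}yz. S = \tfrac{1}{2}x^{2}y + 3xyz + \tfrac{3}{2}x - 4yz.
  leading term x^{2}y: subtract (\tfrac{1}{8}y)·f_1 from \tfrac{1}{2}x^{2}y + 3xyz + \tfrac{3}{2}x - 4yz → 3xyz - \tfrac{3}{2}xy + \tfrac{3}{2}x - 4yz + 2y
  leading term xyz: subtract (\tfrac{3}{4})·f_2 from 3xyz - \tfrac{3}{2}xy + \tfrac{3}{2}x - 4yz + 2y → \tfrac{3}{2}x - 4yz + 2y + \tfrac{9}{2}
  leading term x: no divisor's leading term divides it; move \tfrac{3}{2}x to the remainder.
  leading term yz: no divisor's leading term divides it; move -4yz to the remainder.
  leading term y: no divisor's leading term divides it; move 2y to the remainder.
  leading term 1: no divisor's leading term divides it; move \tfrac{9}{2} to the remainder.
  remainder \tfrac{3}{2}x - 4yz + 2y + \tfrac{9}{2} ≠ 0; add g_3 = \tfrac{3}{2}x - 4yz + 2y + \tfrac{9}{2} to the basis.

S(f_2,g_3): lcm = xyz. S = -\tfrac{1}{2}xy + \tfrac{8}{3}y^{2}z^{2} - \tfrac{4}{3}y^{2}z - 3yz - \tfrac{3}{2}.
  leading term xy: subtract (-\tfrac{1}{3}y)·g_3 from -\tfrac{1}{2}xy + \tfrac{8}{3}y^{2}z^{2} - \tfrac{4}{3}y^{2}z - 3yz - \tfrac{3}{2} → \tfrac{8}{3}y^{2}z^{2} - \tfrac{8}{3}y^{2}z + \tfrac{2}{3}y^{2} - 3yz + \tfrac{3}{2}y - \tfrac{3}{2}
  leading term y^{2}z^{2}: no divisor's leading term divides it; move \tfrac{8}{3}y^{2}z^{2} to the remainder.
  leading term y^{2}z: no divisor's leading term divides it; move -\tfrac{8}{3}y^{2}z to the remainder.
  leading term y^{2}: no divisor's leading term divides it; move \tfrac{2}{3}y^{2} to the remainder.
  leading term yz: no divisor's leading term divides it; move -3yz to the remainder.
  leading term y: no divisor's leading term divides it; move \tfrac{3}{2}y to the remainder.
  leading term 1: no divisor's leading term divides it; move -\tfrac{3}{2} to the remainder.
  remainder \tfrac{8}{3}y^{2}z^{2} - \tfrac{8}{3}y^{2}z + \tfrac{2}{3}y^{2} - 3yz + \tfrac{3}{2}y - \tfrac{3}{2} ≠ 0; add g_4 = \tfrac{8}{3}y^{2}z^{2} - \tfrac{8}{3}y^{2}z + \tfrac{2}{3}y^{2} - 3yz + \tfrac{3}{2}y - \tfrac{3}{2} to the basis.

The other S-polynomials (S(f_1,g_3), S(f_1,g_4), S(f_2,g_4), S(g_3,g_4)) all reduce to 0 modulo the current basis, so we have a Gröbner basis.
Inter-reduce: drop elements whose leading term is divisible by another's, tail-reduce, and make monic.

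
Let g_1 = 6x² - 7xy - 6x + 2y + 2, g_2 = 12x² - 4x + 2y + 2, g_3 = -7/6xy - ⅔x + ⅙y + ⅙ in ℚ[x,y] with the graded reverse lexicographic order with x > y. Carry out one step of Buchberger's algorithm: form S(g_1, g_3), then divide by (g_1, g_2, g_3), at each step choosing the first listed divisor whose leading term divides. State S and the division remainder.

lcm(LM(g_1), LM(g_3)) = x²y.
S = (lcm/LT(g_1))·g_1 − (lcm/LT(g_3))·g_3 = -7/6xy² - 4/7x² - 6/7xy + ⅓y² + 1/7x + ⅓y.
Reduce S modulo (g_1, g_2, g_3) in that order:
  leading term xy²: subtract (y)·g_3 from -7/6xy² - 4/7x² - 6/7xy + ⅓y² + 1/7x + ⅓y → -4/7x² - 4/21xy + ⅙y² + 1/7x + ⅙y
  leading term x²: subtract (-2/21)·g_1 from -4/7x² - 4/21xy + ⅙y² + 1/7x + ⅙y → -6/7xy + ⅙y² - 3/7x + 5/14y + 4/21
  leading term xy: subtract (36/49)·g_3 from -6/7xy + ⅙y² - 3/7x + 5/14y + 4/21 → ⅙y² + 3/49x + 23/98y + 10/147
  leading term y²: no divisor's leading term divides it; move ⅙y² to the remainder.
  leading term x: no divisor's leading term divides it; move 3/49x to the remainder.
  leading term y: no divisor's leading term divides it; move 23/98y to the remainder.
  leading term 1: no divisor's leading term divides it; move 10/147 to the remainder.
The remainder ⅙y² + 3/49x + 23/98y + 10/147 is nonzero, so it would be added as the next basis element.
This is the inner loop of Buchberger's algorithm — each nonzero remainder becomes a new basis element.

S(g_1, g_3) = -7/6xy² - 4/7x² - 6/7xy + ⅓y² + 1/7x + ⅓y; remainder on division = ⅙y² + 3/49x + 23/98y + 10/147.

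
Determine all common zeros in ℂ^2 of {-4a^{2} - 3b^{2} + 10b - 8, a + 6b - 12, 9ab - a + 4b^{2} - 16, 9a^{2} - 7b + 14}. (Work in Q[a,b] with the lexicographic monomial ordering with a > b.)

{(0, 2)}

Compute a lex Gröbner basis by Buchberger's algorithm.
f_1 = -4a^{2} - 3b^{2} + 10b - 8, LT = a^{2}.
f_2 = a + 6b - 12, LT = a.
f_3 = 9ab - a + 4b^{2} - 16, LT = ab.
f_4 = 9a^{2} - 7b + 14, LT = a^{2}.

S(f_1,f_2): lcm = a^{2}. S = -6ab + 12a + \tfrac{3}{4}b^{2} - \tfrac{5}{2}b + 2.
  reduce S modulo (f_1, f_2, f_3, f_4):
  remainder \tfrac{147}{4}b^{2} - \tfrac{293}{2}b + 146 ≠ 0; add h_5 = \tfrac{147}{4}b^{2} - \tfrac{293}{2}b + 146 to the basis.

S(f_1,f_3): lcm = a^{2}b. S = \tfrac{1}{9}a^{2} - \tfrac{4}{9}ab^{2} + \tfrac{16}{9}a + \tfrac{3}{4}b^{3} - \tfrac{5}{2}b^{2} + 2b.
  reduce S modulo (f_1, f_2, f_3, f_4, h_5):
  remainder \tfrac{50168}{64827}b - \tfrac{100336}{64827} ≠ 0; add h_6 = \tfrac{50168}{64827}b - \tfrac{100336}{64827} to the basis.

The other S-polynomials (S(f_1,f_4), S(f_2,f_3), S(f_2,f_4), S(f_3,f_4), S(f_1,h_5), S(f_2,h_5), S(f_3,h_5), S(f_4,h_5), S(f_1,h_6), S(f_2,h_6), S(f_3,h_6), S(f_4,h_6), S(h_5,h_6)) all reduce to 0 modulo the current basis, so we have a Gröbner basis.
Inter-reduce: drop elements whose leading term is divisible by another's, tail-reduce, and make monic.
Reduced Gröbner basis: {a, b - 2}.

Elimination: the polynomial b - 2 lies in the elimination ideal for b, so b ∈ {2}. For each such b, the remaining basis elements (now univariate) give the rest of the solution.
  b = 2: the earlier basis element becomes a = 0, giving a = 0 — point (0, 2).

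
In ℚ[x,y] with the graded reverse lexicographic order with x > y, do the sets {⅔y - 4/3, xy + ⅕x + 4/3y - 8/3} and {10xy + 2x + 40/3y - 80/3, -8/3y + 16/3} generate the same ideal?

Since reduced Gröbner bases are canonical representatives of ideals under a given ordering, it suffices to compute and compare them.
Buchberger on the first generating set:
f_1 = ⅔y - 4/3, LT = y.
f_2 = xy + ⅕x + 4/3y - 8/3, LT = xy.

S(f_1,f_2): lcm = xy. S = -11/5x - 4/3y + 8/3.
  leading term x: no divisor's leading term divides it; move -11/5x to the remainder.
  leading term y: subtract (-2)·f_1 from -4/3y + 8/3 → 0
  remainder -11/5x ≠ 0; add g_3 = -11/5x to the basis.

The other S-polynomials (S(f_1,g_3), S(f_2,g_3)) all reduce to 0 modulo the current basis, so we have a Gröbner basis.
Inter-reduce: drop elements whose leading term is divisible by another's, tail-reduce, and make monic.
Reduced Gröbner basis: {x, y - 2}.

Buchberger on the second generating set:
h_1 = 10xy + 2x + 40/3y - 80/3, LT = xy.
h_2 = -8/3y + 16/3, LT = y.

S(h_1,h_2): lcm = xy. S = 11/5x + 4/3y - 8/3.
  leading term x: no divisor's leading term divides it; move 11/5x to the remainder.
  leading term y: subtract (-½)·h_2 from 4/3y - 8/3 → 0
  remainder 11/5x ≠ 0; add k_3 = 11/5x to the basis.

The other S-polynomials (S(h_1,k_3), S(h_2,k_3)) all reduce to 0 modulo the current basis, so we have a Gröbner basis.
Inter-reduce: drop elements whose leading term is divisible by another's, tail-reduce, and make monic.
Reduced Gröbner basis: {x, y - 2}.

The two bases agree; hence the ideals are identical.

Yes, the ideals are equal.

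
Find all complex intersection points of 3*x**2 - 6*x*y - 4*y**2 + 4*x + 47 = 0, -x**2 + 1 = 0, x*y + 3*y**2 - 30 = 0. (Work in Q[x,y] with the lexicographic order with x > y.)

Compute a lex Gröbner basis by Buchberger's algorithm.
f_1 = 3*x**2 - 6*x*y + 4*x - 4*y**2 + 47, LT = x**2.
f_2 = -x**2 + 1, LT = x**2.
f_3 = x*y + 3*y**2 - 30, LT = x*y.

S(f_1,f_2): lcm = x**2. S = -2*x*y + 4/3*x - 4/3*y**2 + 50/3.
  leading term x*y: subtract (-2)·f_3 from -2*x*y + 4/3*x - 4/3*y**2 + 50/3 → 4/3*x + 14/3*y**2 - 130/3
  leading term x: no divisor's leading term divides it; move 4/3*x to the remainder.
  leading term y**2: no divisor's leading term divides it; move 14/3*y**2 to the remainder.
  leading term 1: no divisor's leading term divides it; move -130/3 to the remainder.
  remainder 4/3*x + 14/3*y**2 - 130/3 ≠ 0; add h_4 = 4/3*x + 14/3*y**2 - 130/3 to the basis.

S(f_1,f_3): lcm = x**2*y. S = -5*x*y**2 + 4/3*x*y + 30*x - 4/3*y**3 + 47/3*y.
  leading term x*y**2: subtract (-5*y)·f_3 from -5*x*y**2 + 4/3*x*y + 30*x - 4/3*y**3 + 47/3*y → 4/3*x*y + 30*x + 41/3*y**3 - 403/3*y
  leading term x*y: subtract (4/3)·f_3 from 4/3*x*y + 30*x + 41/3*y**3 - 403/3*y → 30*x + 41/3*y**3 - 4*y**2 - 403/3*y + 40
  leading term x: subtract (45/2)·h_4 from 30*x + 41/3*y**3 - 4*y**2 - 403/3*y + 40 → 41/3*y**3 - 109*y**2 - 403/3*y + 1015
  leading term y**3: no divisor's leading term divides it; move 41/3*y**3 to the remainder.
  leading term y**2: no divisor's leading term divides it; move -109*y**2 to the remainder.
  leading term y: no divisor's leading term divides it; move -403/3*y to the remainder.
  leading term 1: no divisor's leading term divides it; move 1015 to the remainder.
  remainder 41/3*y**3 - 109*y**2 - 403/3*y + 1015 ≠ 0; add h_5 = 41/3*y**3 - 109*y**2 - 403/3*y + 1015 to the basis.

S(f_2,f_3): lcm = x**2*y. S = -3*x*y**2 + 30*x - y.
  leading term x*y**2: subtract (-3*y)·f_3 from -3*x*y**2 + 30*x - y → 30*x + 9*y**3 - 91*y
  leading term x: subtract (45/2)·h_4 from 30*x + 9*y**3 - 91*y → 9*y**3 - 105*y**2 - 91*y + 975
  leading term y**3: subtract (27/41)·h_5 from 9*y**3 - 105*y**2 - 91*y + 975 → -1362/41*y**2 - 104/41*y + 12570/41
  leading term y**2: no divisor's leading term divides it; move -1362/41*y**2 to the remainder.
  leading term y: no divisor's leading term divides it; move -104/41*y to the remainder.
  leading term 1: no divisor's leading term divides it; move 12570/41 to the remainder.
  remainder -1362/41*y**2 - 104/41*y + 12570/41 ≠ 0; add h_6 = -1362/41*y**2 - 104/41*y + 12570/41 to the basis.

S(f_1,h_4): lcm = x**2. S = -7/2*x*y**2 - 2*x*y + 203/6*x - 4/3*y**2 + 47/3.
  leading term x*y**2: subtract (-7/2*y)·f_3 from -7/2*x*y**2 - 2*x*y + 203/6*x - 4/3*y**2 + 47/3 → -2*x*y + 203/6*x + 21/2*y**3 - 4/3*y**2 - 105*y + 47/3
  leading term x*y: subtract (-2)·f_3 from -2*x*y + 203/6*x + 21/2*y**3 - 4/3*y**2 - 105*y + 47/3 → 203/6*x + 21/2*y**3 + 14/3*y**2 - 105*y - 133/3
  leading term x: subtract (203/8)·h_4 from 203/6*x + 21/2*y**3 + 14/3*y**2 - 105*y - 133/3 → 21/2*y**3 - 455/4*y**2 - 105*y + 4221/4
  leading term y**3: subtract (63/82)·h_5 from 21/2*y**3 - 455/4*y**2 - 105*y + 4221/4 → -4921/164*y**2 - 147/82*y + 45171/164
  leading term y**2: subtract (4921/5448)·h_6 from -4921/164*y**2 - 147/82*y + 45171/164 → 679/1362*y - 679/454
  leading term y: no divisor's leading term divides it; move 679/1362*y to the remainder.
  leading term 1: no divisor's leading term divides it; move -679/454 to the remainder.
  remainder 679/1362*y - 679/454 ≠ 0; add h_7 = 679/1362*y - 679/454 to the basis.

The other S-polynomials (S(f_2,h_4), S(f_3,h_4), S(f_1,h_5), S(f_2,h_5), S(f_3,h_5), S(h_4,h_5), S(f_1,h_6), S(f_2,h_6), S(f_3,h_6), S(h_4,h_6), S(h_5,h_6), S(f_1,h_7), S(f_2,h_7), S(f_3,h_7), S(h_4,h_7), S(h_5,h_7), S(h_6,h_7)) all reduce to 0 modulo the current basis, so we have a Gröbner basis.
Inter-reduce: drop elements whose leading term is divisible by another's, tail-reduce, and make monic.
Reduced Gröbner basis: {x - 1, y - 3}.

A lex Gröbner basis eliminates variables successively. Here y - 3 depends only on y, with roots {3}; lifting each root through the earlier basis elements recovers the full solutions.
  y = 3: the earlier basis element becomes x - 1 = 0, giving x = 1 — point (1, 3).
Each listed point satisfies every original equation (direct substitution).

{(1, 3)}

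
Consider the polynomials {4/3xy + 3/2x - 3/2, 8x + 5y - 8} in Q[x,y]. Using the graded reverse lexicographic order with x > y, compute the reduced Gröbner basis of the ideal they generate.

G = {y^2 - 19/40y, x + 5/8y - 1}

The reduced Gröbner basis is the canonical form of the ideal for this ordering.

f_1 = 4/3xy + 3/2x - 3/2, LT = xy.
f_2 = 8x + 5y - 8, LT = x.

S(f_1,f_2): lcm = xy. S = -5/8y^2 + 9/8x + y - 9/8.
  reduce S modulo (f_1, f_2):
  remainder -5/8y^2 + 19/64y ≠ 0; add g_3 = -5/8y^2 + 19/64y to the basis.

The other S-polynomials (S(f_1,g_3), S(f_2,g_3)) all reduce to 0 modulo the current basis, so we have a Gröbner basis.
Inter-reduce: drop elements whose leading term is divisible by another's, tail-reduce, and make monic.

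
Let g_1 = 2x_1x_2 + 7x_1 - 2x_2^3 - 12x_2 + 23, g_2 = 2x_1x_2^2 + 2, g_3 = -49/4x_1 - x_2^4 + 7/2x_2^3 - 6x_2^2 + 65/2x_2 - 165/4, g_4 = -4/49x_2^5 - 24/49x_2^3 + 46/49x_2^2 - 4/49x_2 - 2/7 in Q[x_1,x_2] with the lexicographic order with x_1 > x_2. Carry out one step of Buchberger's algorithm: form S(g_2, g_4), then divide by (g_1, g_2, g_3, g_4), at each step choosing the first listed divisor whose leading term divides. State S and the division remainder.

lcm(LM(g_2), LM(g_4)) = x_1x_2^5.
S = (lcm/LT(g_2))·g_2 − (lcm/LT(g_4))·g_4 = -6x_1x_2^3 + 23/2x_1x_2^2 - x_1x_2 - 7/2x_1 + x_2^3.
Reduce S modulo (g_1, g_2, g_3, g_4) in that order:
  leading term x_1x_2^3: subtract (-3x_2^2)·g_1 from -6x_1x_2^3 + 23/2x_1x_2^2 - x_1x_2 - 7/2x_1 + x_2^3 → 65/2x_1x_2^2 - x_1x_2 - 7/2x_1 - 6x_2^5 - 35x_2^3 + 69x_2^2
  leading term x_1x_2^2: subtract (65/4x_2)·g_1 from 65/2x_1x_2^2 - x_1x_2 - 7/2x_1 - 6x_2^5 - 35x_2^3 + 69x_2^2 → -459/4x_1x_2 - 7/2x_1 - 6x_2^5 + 65/2x_2^4 - 35x_2^3 + 264x_2^2 - 1495/4x_2
  leading term x_1x_2: subtract (-459/8)·g_1 from -459/4x_1x_2 - 7/2x_1 - 6x_2^5 + 65/2x_2^4 - 35x_2^3 + 264x_2^2 - 1495/4x_2 → 3185/8x_1 - 6x_2^5 + 65/2x_2^4 - 599/4x_2^3 + 264x_2^2 - 4249/4x_2 + 10557/8
  leading term x_1: subtract (-65/2)·g_3 from 3185/8x_1 - 6x_2^5 + 65/2x_2^4 - 599/4x_2^3 + 264x_2^2 - 4249/4x_2 + 10557/8 → -6x_2^5 - 36x_2^3 + 69x_2^2 - 6x_2 - 21
  leading term x_2^5: subtract (147/2)·g_4 from -6x_2^5 - 36x_2^3 + 69x_2^2 - 6x_2 - 21 → 0
The remainder is 0, so this S-polynomial contributes no new basis element.

S(g_2, g_4) = -6x_1x_2^3 + 23/2x_1x_2^2 - x_1x_2 - 7/2x_1 + x_2^3; remainder on division = 0.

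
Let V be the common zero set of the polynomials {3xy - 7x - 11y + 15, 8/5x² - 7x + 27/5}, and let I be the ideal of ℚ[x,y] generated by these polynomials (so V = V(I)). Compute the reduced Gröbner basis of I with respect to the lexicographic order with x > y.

Buchberger's algorithm terminates because the ascending chain of leading-term ideals stabilizes.

f_1 = 3xy - 7x - 11y + 15, LT = xy.
f_2 = 8/5x² - 7x + 27/5, LT = x².

S(f_1,f_2): lcm = x²y. S = -7/3x² + 17/24xy + 5x - 27/8y.
  leading term x²: subtract (-35/24)·f_2 from -7/3x² + 17/24xy + 5x - 27/8y → 17/24xy - 125/24x - 27/8y + 63/8
  leading term xy: subtract (17/72)·f_1 from 17/24xy - 125/24x - 27/8y + 63/8 → -32/9x - 7/9y + 13/3
  leading term x: no divisor's leading term divides it; move -32/9x to the remainder.
  leading term y: no divisor's leading term divides it; move -7/9y to the remainder.
  leading term 1: no divisor's leading term divides it; move 13/3 to the remainder.
  remainder -32/9x - 7/9y + 13/3 ≠ 0; add g_3 = -32/9x - 7/9y + 13/3 to the basis.

S(f_1,g_3): lcm = xy. S = -7/3x - 7/32y² - 235/96y + 5.
  leading term x: subtract (21/32)·g_3 from -7/3x - 7/32y² - 235/96y + 5 → -7/32y² - 31/16y + 69/32
  leading term y²: no divisor's leading term divides it; move -7/32y² to the remainder.
  leading term y: no divisor's leading term divides it; move -31/16y to the remainder.
  leading term 1: no divisor's leading term divides it; move 69/32 to the remainder.
  remainder -7/32y² - 31/16y + 69/32 ≠ 0; add g_4 = -7/32y² - 31/16y + 69/32 to the basis.

The other S-polynomials (S(f_2,g_3), S(f_1,g_4), S(f_2,g_4), S(g_3,g_4)) all reduce to 0 modulo the current basis, so we have a Gröbner basis.
Inter-reduce: drop elements whose leading term is divisible by another's, tail-reduce, and make monic.

G = {x + 7/32y - 39/32, y² + 62/7y - 69/7}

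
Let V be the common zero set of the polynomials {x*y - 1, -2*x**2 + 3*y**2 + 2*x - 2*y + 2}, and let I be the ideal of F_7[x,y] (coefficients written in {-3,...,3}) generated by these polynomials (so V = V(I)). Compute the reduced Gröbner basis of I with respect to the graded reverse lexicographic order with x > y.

f_1 = x*y - 1, LT = x*y.
f_2 = -2*x**2 + 3*y**2 + 2*x - 2*y + 2, LT = x**2.

S(f_1,f_2): lcm = x**2*y. S = -2*y**3 + x*y - y**2 - x + y.
  leading term y**3: no divisor's leading term divides it; move -2*y**3 to the remainder.
  leading term x*y: subtract (1)·f_1 from x*y - y**2 - x + y → -y**2 - x + y + 1
  leading term y**2: no divisor's leading term divides it; move -y**2 to the remainder.
  leading term x: no divisor's leading term divides it; move -x to the remainder.
  leading term y: no divisor's leading term divides it; move y to the remainder.
  leading term 1: no divisor's leading term divides it; move 1 to the remainder.
  remainder -2*y**3 - y**2 - x + y + 1 ≠ 0; add g_3 = -2*y**3 - y**2 - x + y + 1 to the basis.

The other S-polynomials (S(f_1,g_3), S(f_2,g_3)) all reduce to 0 modulo the current basis, so we have a Gröbner basis.

G = {y**3 - 3*y**2 - 3*x + 3*y + 3, x**2 + 2*y**2 - x + y - 1, x*y - 1}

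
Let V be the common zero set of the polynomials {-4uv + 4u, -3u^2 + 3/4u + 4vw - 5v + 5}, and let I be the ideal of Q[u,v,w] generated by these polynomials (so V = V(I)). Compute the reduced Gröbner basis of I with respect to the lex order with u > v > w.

G = {u^2 - 1/4u - 4/3vw + 5/3v - 5/3, uv - u, v^2w - 5/4v^2 - vw + 5/2v - 5/4}

This is the nonlinear analogue of row-reducing a linear system.

f_1 = -4uv + 4u, LT = uv.
f_2 = -3u^2 + 3/4u + 4vw - 5v + 5, LT = u^2.

S(f_1,f_2): lcm = u^2v. S = -u^2 + 1/4uv + 4/3v^2w - 5/3v^2 + 5/3v.
  reduce S modulo (f_1, f_2):
  remainder 4/3v^2w - 5/3v^2 - 4/3vw + 10/3v - 5/3 ≠ 0; add g_3 = 4/3v^2w - 5/3v^2 - 4/3vw + 10/3v - 5/3 to the basis.

The other S-polynomials (S(f_1,g_3), S(f_2,g_3)) all reduce to 0 modulo the current basis, so we have a Gröbner basis.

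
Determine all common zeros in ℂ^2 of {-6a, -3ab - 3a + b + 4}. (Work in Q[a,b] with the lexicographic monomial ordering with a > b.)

{(0, -4)}

Compute a lex Gröbner basis by Buchberger's algorithm.
f_1 = -6a, LT = a.
f_2 = -3ab - 3a + b + 4, LT = ab.

S(f_1,f_2): lcm = ab. S = -a + 1/3b + 4/3.
  reduce S modulo (f_1, f_2):
  remainder 1/3b + 4/3 ≠ 0; add h_3 = 1/3b + 4/3 to the basis.

The other S-polynomials (S(f_1,h_3), S(f_2,h_3)) all reduce to 0 modulo the current basis, so we have a Gröbner basis.
Inter-reduce: drop elements whose leading term is divisible by another's, tail-reduce, and make monic.
Reduced Gröbner basis: {a, b + 4}.

From the last basis element, b + 4 = 0, so b takes values in {-4}. Each choice, substituted upward through the basis, yields the corresponding point(s) of the solution set.
  b = -4: the earlier basis element becomes a = 0, giving a = 0 — point (0, -4).
This is the nonlinear analogue of row-reducing a linear system.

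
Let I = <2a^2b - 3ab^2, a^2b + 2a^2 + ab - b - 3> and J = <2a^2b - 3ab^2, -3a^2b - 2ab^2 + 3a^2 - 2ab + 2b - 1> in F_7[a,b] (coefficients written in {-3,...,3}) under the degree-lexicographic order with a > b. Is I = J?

Two ideals are equal iff their reduced Gröbner bases coincide (the reduced basis is unique for a fixed ordering).
Buchberger on the first generating set:
f_1 = 2a^2b - 3ab^2, LT = a^2b.
f_2 = a^2b + 2a^2 + ab - b - 3, LT = a^2b.

S(f_1,f_2): lcm = a^2b. S = 2ab^2 - 2a^2 - ab + b + 3.
  leading term ab^2: no divisor's leading term divides it; move 2ab^2 to the remainder.
  leading term a^2: no divisor's leading term divides it; move -2a^2 to the remainder.
  leading term ab: no divisor's leading term divides it; move -ab to the remainder.
  leading term b: no divisor's leading term divides it; move b to the remainder.
  leading term 1: no divisor's leading term divides it; move 3 to the remainder.
  remainder 2ab^2 - 2a^2 - ab + b + 3 ≠ 0; add g_3 = 2ab^2 - 2a^2 - ab + b + 3 to the basis.

S(f_1,g_3): lcm = a^2b^2. S = 2ab^3 + a^3 - 3a^2b + 3ab + 2a.
  leading term ab^3: subtract (b)·g_3 from 2ab^3 + a^3 - 3a^2b + 3ab + 2a → a^3 - a^2b + ab^2 + 3ab - b^2 + 2a - 3b
  leading term a^3: no divisor's leading term divides it; move a^3 to the remainder.
  leading term a^2b: subtract (3)·f_1 from -a^2b + ab^2 + 3ab - b^2 + 2a - 3b → 3ab^2 + 3ab - b^2 + 2a - 3b
  leading term ab^2: subtract (-2)·g_3 from 3ab^2 + 3ab - b^2 + 2a - 3b → 3a^2 + ab - b^2 + 2a - b - 1
  leading term a^2: no divisor's leading term divides it; move 3a^2 to the remainder.
  leading term ab: no divisor's leading term divides it; move ab to the remainder.
  leading term b^2: no divisor's leading term divides it; move -b^2 to the remainder.
  leading term a: no divisor's leading term divides it; move 2a to the remainder.
  leading term b: no divisor's leading term divides it; move -b to the remainder.
  leading term 1: no divisor's leading term divides it; move -1 to the remainder.
  remainder a^3 + 3a^2 + ab - b^2 + 2a - b - 1 ≠ 0; add g_4 = a^3 + 3a^2 + ab - b^2 + 2a - b - 1 to the basis.

S(f_1,g_4): lcm = a^3b. S = 2a^2b^2 - 3a^2b - ab^2 + b^3 - 2ab + b^2 + b.
  leading term a^2b^2: subtract (b)·f_1 from 2a^2b^2 - 3a^2b - ab^2 + b^3 - 2ab + b^2 + b → 3ab^3 - 3a^2b - ab^2 + b^3 - 2ab + b^2 + b
  leading term ab^3: subtract (-2b)·g_3 from 3ab^3 - 3a^2b - ab^2 + b^3 - 2ab + b^2 + b → -3ab^2 + b^3 - 2ab + 3b^2
  leading term ab^2: subtract (2)·g_3 from -3ab^2 + b^3 - 2ab + 3b^2 → b^3 - 3a^2 + 3b^2 - 2b + 1
  leading term b^3: no divisor's leading term divides it; move b^3 to the remainder.
  leading term a^2: no divisor's leading term divides it; move -3a^2 to the remainder.
  leading term b^2: no divisor's leading term divides it; move 3b^2 to the remainder.
  leading term b: no divisor's leading term divides it; move -2b to the remainder.
  leading term 1: no divisor's leading term divides it; move 1 to the remainder.
  remainder b^3 - 3a^2 + 3b^2 - 2b + 1 ≠ 0; add g_5 = b^3 - 3a^2 + 3b^2 - 2b + 1 to the basis.

The other S-polynomials (S(f_2,g_3), S(f_2,g_4), S(g_3,g_4), S(f_1,g_5), S(f_2,g_5), S(g_3,g_5), S(g_4,g_5)) all reduce to 0 modulo the current basis, so we have a Gröbner basis.
Inter-reduce: drop elements whose leading term is divisible by another's, tail-reduce, and make monic.
Reduced Gröbner basis: {a^3 + 3a^2 + ab - b^2 + 2a - b - 1, a^2b + 2a^2 + ab - b - 3, ab^2 - a^2 + 3ab - 3b - 2, b^3 - 3a^2 + 3b^2 - 2b + 1}.

Buchberger on the second generating set:
h_1 = 2a^2b - 3ab^2, LT = a^2b.
h_2 = -3a^2b - 2ab^2 + 3a^2 - 2ab + 2b - 1, LT = a^2b.

S(h_1,h_2): lcm = a^2b. S = -ab^2 + a^2 - 3ab + 3b + 2.
  leading term ab^2: no divisor's leading term divides it; move -ab^2 to the remainder.
  leading term a^2: no divisor's leading term divides it; move a^2 to the remainder.
  leading term ab: no divisor's leading term divides it; move -3ab to the remainder.
  leading term b: no divisor's leading term divides it; move 3b to the remainder.
  leading term 1: no divisor's leading term divides it; move 2 to the remainder.
  remainder -ab^2 + a^2 - 3ab + 3b + 2 ≠ 0; add k_3 = -ab^2 + a^2 - 3ab + 3b + 2 to the basis.

S(h_1,k_3): lcm = a^2b^2. S = 2ab^3 + a^3 - 3a^2b + 3ab + 2a.
  leading term ab^3: subtract (-2b)·k_3 from 2ab^3 + a^3 - 3a^2b + 3ab + 2a → a^3 - a^2b + ab^2 + 3ab - b^2 + 2a - 3b
  leading term a^3: no divisor's leading term divides it; move a^3 to the remainder.
  leading term a^2b: subtract (3)·h_1 from -a^2b + ab^2 + 3ab - b^2 + 2a - 3b → 3ab^2 + 3ab - b^2 + 2a - 3b
  leading term ab^2: subtract (-3)·k_3 from 3ab^2 + 3ab - b^2 + 2a - 3b → 3a^2 + ab - b^2 + 2a - b - 1
  leading term a^2: no divisor's leading term divides it; move 3a^2 to the remainder.
  leading term ab: no divisor's leading term divides it; move ab to the remainder.
  leading term b^2: no divisor's leading term divides it; move -b^2 to the remainder.
  leading term a: no divisor's leading term divides it; move 2a to the remainder.
  leading term b: no divisor's leading term divides it; move -b to the remainder.
  leading term 1: no divisor's leading term divides it; move -1 to the remainder.
  remainder a^3 + 3a^2 + ab - b^2 + 2a - b - 1 ≠ 0; add k_4 = a^3 + 3a^2 + ab - b^2 + 2a - b - 1 to the basis.

S(h_1,k_4): lcm = a^3b. S = 2a^2b^2 - 3a^2b - ab^2 + b^3 - 2ab + b^2 + b.
  leading term a^2b^2: subtract (b)·h_1 from 2a^2b^2 - 3a^2b - ab^2 + b^3 - 2ab + b^2 + b → 3ab^3 - 3a^2b - ab^2 + b^3 - 2ab + b^2 + b
  leading term ab^3: subtract (-3b)·k_3 from 3ab^3 - 3a^2b - ab^2 + b^3 - 2ab + b^2 + b → -3ab^2 + b^3 - 2ab + 3b^2
  leading term ab^2: subtract (3)·k_3 from -3ab^2 + b^3 - 2ab + 3b^2 → b^3 - 3a^2 + 3b^2 - 2b + 1
  leading term b^3: no divisor's leading term divides it; move b^3 to the remainder.
  leading term a^2: no divisor's leading term divides it; move -3a^2 to the remainder.
  leading term b^2: no divisor's leading term divides it; move 3b^2 to the remainder.
  leading term b: no divisor's leading term divides it; move -2b to the remainder.
  leading term 1: no divisor's leading term divides it; move 1 to the remainder.
  remainder b^3 - 3a^2 + 3b^2 - 2b + 1 ≠ 0; add k_5 = b^3 - 3a^2 + 3b^2 - 2b + 1 to the basis.

The other S-polynomials (S(h_2,k_3), S(h_2,k_4), S(k_3,k_4), S(h_1,k_5), S(h_2,k_5), S(k_3,k_5), S(k_4,k_5)) all reduce to 0 modulo the current basis, so we have a Gröbner basis.
Inter-reduce: drop elements whose leading term is divisible by another's, tail-reduce, and make monic.
Reduced Gröbner basis: {a^3 + 3a^2 + ab - b^2 + 2a - b - 1, a^2b + 2a^2 + ab - b - 3, ab^2 - a^2 + 3ab - 3b - 2, b^3 - 3a^2 + 3b^2 - 2b + 1}.

These coincide, so the ideals are equal.

Yes, the ideals are equal.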